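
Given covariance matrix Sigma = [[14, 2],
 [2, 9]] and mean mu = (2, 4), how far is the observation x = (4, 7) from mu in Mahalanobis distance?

Step 1 — centre the observation: (x - mu) = (2, 3).

Step 2 — invert Sigma. det(Sigma) = 14·9 - (2)² = 122.
  Sigma^{-1} = (1/det) · [[d, -b], [-b, a]] = [[0.0738, -0.0164],
 [-0.0164, 0.1148]].

Step 3 — form the quadratic (x - mu)^T · Sigma^{-1} · (x - mu):
  Sigma^{-1} · (x - mu) = (0.0984, 0.3115).
  (x - mu)^T · [Sigma^{-1} · (x - mu)] = (2)·(0.0984) + (3)·(0.3115) = 1.1311.

Step 4 — take square root: d = √(1.1311) ≈ 1.0636.

d(x, mu) = √(1.1311) ≈ 1.0636


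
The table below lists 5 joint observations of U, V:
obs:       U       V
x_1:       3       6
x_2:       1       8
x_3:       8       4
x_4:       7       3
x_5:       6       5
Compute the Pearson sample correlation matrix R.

Step 1 — column means:
  mean(U) = (3 + 1 + 8 + 7 + 6) / 5 = 25/5 = 5
  mean(V) = (6 + 8 + 4 + 3 + 5) / 5 = 26/5 = 5.2

Step 2 — sample variances and covariances s[i,j] = (1/(n-1)) · Σ_k (x_{k,i} - mean_i) · (x_{k,j} - mean_j), with n-1 = 4:
  s[U,U] = ((-2)·(-2) + (-4)·(-4) + (3)·(3) + (2)·(2) + (1)·(1)) / 4 = 34/4 = 8.5
  s[U,V] = ((-2)·(0.8) + (-4)·(2.8) + (3)·(-1.2) + (2)·(-2.2) + (1)·(-0.2)) / 4 = -21/4 = -5.25
  s[V,V] = ((0.8)·(0.8) + (2.8)·(2.8) + (-1.2)·(-1.2) + (-2.2)·(-2.2) + (-0.2)·(-0.2)) / 4 = 14.8/4 = 3.7
  Sample standard deviations s_i = √(s[i,i]):
  s(U) = √(8.5) = 2.9155
  s(V) = √(3.7) = 1.9235

Step 3 — r_{ij} = s_{ij} / (s_i · s_j):
  r[U,U] = 1 (diagonal).
  r[U,V] = -5.25 / (2.9155 · 1.9235) = -5.25 / 5.608 = -0.9362
  r[V,V] = 1 (diagonal).

R is symmetric with unit diagonal. Assembling:

R = [[1, -0.9362],
 [-0.9362, 1]]


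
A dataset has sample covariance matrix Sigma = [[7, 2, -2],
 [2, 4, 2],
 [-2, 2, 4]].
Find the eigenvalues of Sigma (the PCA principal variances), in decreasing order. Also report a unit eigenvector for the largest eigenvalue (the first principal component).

Step 1 — characteristic polynomial p(λ) = det(λI - Sigma) = λ³ - tr·λ² + c_1·λ - det, where tr = trace, c_1 = sum of the principal 2×2 minors, det = det(Sigma):
  tr = 7 + 4 + 4 = 15,
  c_1 = (7·4 - (2)²) + (7·4 - (-2)²) + (4·4 - (2)²) = 24 + 24 + 12 = 60,
  det = 7·(4·4 - (2)²) - (2)·((2)·4 - (2)·(-2)) + (-2)·((2)·(2) - 4·(-2)) = 7·(12) - (2)·(12) + (-2)·(12) = 36.
  So p(λ) = λ³ - 15λ² + 60λ - 36.
Step 2 — look for an integer root (rational root theorem: any rational root is an integer divisor of 36). Testing λ = 6:
  p(6) = 216 - 540 + 360 - 36 = 0  ✓
  Dividing out (λ - 6): p(λ) = (λ - 6)(λ² - 9λ + 6).
Step 3 — remaining eigenvalues from the quadratic λ² - 9λ + 6 = 0:
  Δ = 9² - 4·6 = 81 - 24 = 57,  λ = (9 ± √57)/2 = (9 ± 7.5498)/2 ≈ 8.2749 or 0.7251.
  Sorted: λ_1 = 8.2749,  λ_2 = 6,  λ_3 = 0.7251  (check: sum = 15 = tr ✓).

Step 4 — unit eigenvector for λ_1 ≈ 8.2749: v spans the null space of (Sigma - λ_1 I), whose rows are
  r_1 = (-1.2749, 2, -2),  r_2 = (2, -4.2749, 2),  r_3 = (-2, 2, -4.2749).
  v is orthogonal to every row, so take v ∝ r_1 × r_2 = ((2)·(2) - (-2)·(-4.2749), (-2)·(2) - (-1.2749)·(2), (-1.2749)·(-4.2749) - (2)·(2)) ≈ (-4.5498, -1.4502, 1.4502).
  Rescale (multiply by -1 so the first nonzero entry is positive): u = (4.5498, 1.4502, -1.4502).
  ||u|| = √((4.5498)² + (1.4502)² + (-1.4502)²) = √(24.907) ≈ 4.9907,  v_1 = u/||u|| ≈ (0.9117, 0.2906, -0.2906) (||v_1|| = 1).

λ_1 = 8.2749,  λ_2 = 6,  λ_3 = 0.7251;  v_1 ≈ (0.9117, 0.2906, -0.2906)


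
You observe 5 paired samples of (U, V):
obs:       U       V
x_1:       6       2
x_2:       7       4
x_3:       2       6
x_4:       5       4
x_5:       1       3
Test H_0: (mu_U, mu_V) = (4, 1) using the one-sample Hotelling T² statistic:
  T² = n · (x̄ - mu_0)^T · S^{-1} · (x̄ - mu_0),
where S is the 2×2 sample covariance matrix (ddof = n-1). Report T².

Step 1 — sample mean vector:
  mean(U) = (6 + 7 + 2 + 5 + 1) / 5 = 21/5 = 4.2
  mean(V) = (2 + 4 + 6 + 4 + 3) / 5 = 19/5 = 3.8
  x̄ = (4.2, 3.8),  deviation x̄ - mu_0 = (4.2, 3.8) - (4, 1) = (0.2, 2.8).

Step 2 — sample covariance matrix, S[i,j] = (1/(n-1)) · Σ_k (x_{k,i} - mean_i) · (x_{k,j} - mean_j), divisor n-1 = 4:
  S[U,U] = ((1.8)·(1.8) + (2.8)·(2.8) + (-2.2)·(-2.2) + (0.8)·(0.8) + (-3.2)·(-3.2)) / 4 = 26.8/4 = 6.7
  S[U,V] = ((1.8)·(-1.8) + (2.8)·(0.2) + (-2.2)·(2.2) + (0.8)·(0.2) + (-3.2)·(-0.8)) / 4 = -4.8/4 = -1.2
  S[V,V] = ((-1.8)·(-1.8) + (0.2)·(0.2) + (2.2)·(2.2) + (0.2)·(0.2) + (-0.8)·(-0.8)) / 4 = 8.8/4 = 2.2
  S = [[6.7, -1.2],
 [-1.2, 2.2]].

Step 3 — invert S. det(S) = 6.7·2.2 - (-1.2)² = 13.3.
  S^{-1} = (1/det) · [[d, -b], [-b, a]] = [[0.1654, 0.0902],
 [0.0902, 0.5038]].

Step 4 — quadratic form (x̄ - mu_0)^T · S^{-1} · (x̄ - mu_0):
  S^{-1} · (x̄ - mu_0) = (0.2857, 1.4286),
  (x̄ - mu_0)^T · [...] = (0.2)·(0.2857) + (2.8)·(1.4286) = 4.0571.

Step 5 — scale by n: T² = 5 · 4.0571 = 20.2857.

T² ≈ 20.2857


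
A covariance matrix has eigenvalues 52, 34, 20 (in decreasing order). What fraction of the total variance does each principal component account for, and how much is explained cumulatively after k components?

Step 1 — total variance = trace(Sigma) = Σ λ_i = 52 + 34 + 20 = 106.

Step 2 — fraction explained by component i = λ_i / Σ λ:
  PC1: 52/106 = 0.4906
  PC2: 34/106 = 0.3208
  PC3: 20/106 = 0.1887

Step 3 — cumulative fraction after k components = (λ_1 + ... + λ_k) / Σ λ:
  k = 1: 52/106 = 0.4906
  k = 2: (52 + 34)/106 = 86/106 = 0.8113
  k = 3: (52 + 34 + 20)/106 = 106/106 = 1

Summary (fraction, with percent):

explained: PC1 0.4906 (49.06%), PC2 0.3208 (32.08%), PC3 0.1887 (18.87%);  cumulative: 0.4906, 0.8113, 1


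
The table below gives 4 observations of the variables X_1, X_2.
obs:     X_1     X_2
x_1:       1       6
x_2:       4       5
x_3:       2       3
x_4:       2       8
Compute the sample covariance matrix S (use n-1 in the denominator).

Step 1 — column means:
  mean(X_1) = (1 + 4 + 2 + 2) / 4 = 9/4 = 2.25
  mean(X_2) = (6 + 5 + 3 + 8) / 4 = 22/4 = 5.5

Step 2 — sample covariance S[i,j] = (1/(n-1)) · Σ_k (x_{k,i} - mean_i) · (x_{k,j} - mean_j), with n-1 = 3.
  S[X_1,X_1] = ((-1.25)·(-1.25) + (1.75)·(1.75) + (-0.25)·(-0.25) + (-0.25)·(-0.25)) / 3 = 4.75/3 = 1.5833
  S[X_1,X_2] = ((-1.25)·(0.5) + (1.75)·(-0.5) + (-0.25)·(-2.5) + (-0.25)·(2.5)) / 3 = -1.5/3 = -0.5
  S[X_2,X_2] = ((0.5)·(0.5) + (-0.5)·(-0.5) + (-2.5)·(-2.5) + (2.5)·(2.5)) / 3 = 13/3 = 4.3333

S is symmetric (S[j,i] = S[i,j]). Assembling:

S = [[1.5833, -0.5],
 [-0.5, 4.3333]]


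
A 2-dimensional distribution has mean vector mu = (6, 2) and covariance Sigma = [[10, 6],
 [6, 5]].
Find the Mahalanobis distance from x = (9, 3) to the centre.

Step 1 — centre the observation: (x - mu) = (3, 1).

Step 2 — invert Sigma. det(Sigma) = 10·5 - (6)² = 14.
  Sigma^{-1} = (1/det) · [[d, -b], [-b, a]] = [[0.3571, -0.4286],
 [-0.4286, 0.7143]].

Step 3 — form the quadratic (x - mu)^T · Sigma^{-1} · (x - mu):
  Sigma^{-1} · (x - mu) = (0.6429, -0.5714).
  (x - mu)^T · [Sigma^{-1} · (x - mu)] = (3)·(0.6429) + (1)·(-0.5714) = 1.3571.

Step 4 — take square root: d = √(1.3571) ≈ 1.165.

d(x, mu) = √(1.3571) ≈ 1.165


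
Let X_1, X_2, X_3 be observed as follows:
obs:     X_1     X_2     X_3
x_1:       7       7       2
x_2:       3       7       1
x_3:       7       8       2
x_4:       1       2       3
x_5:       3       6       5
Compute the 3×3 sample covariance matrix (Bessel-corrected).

Step 1 — column means:
  mean(X_1) = (7 + 3 + 7 + 1 + 3) / 5 = 21/5 = 4.2
  mean(X_2) = (7 + 7 + 8 + 2 + 6) / 5 = 30/5 = 6
  mean(X_3) = (2 + 1 + 2 + 3 + 5) / 5 = 13/5 = 2.6

Step 2 — sample covariance S[i,j] = (1/(n-1)) · Σ_k (x_{k,i} - mean_i) · (x_{k,j} - mean_j), with n-1 = 4.
  S[X_1,X_1] = ((2.8)·(2.8) + (-1.2)·(-1.2) + (2.8)·(2.8) + (-3.2)·(-3.2) + (-1.2)·(-1.2)) / 4 = 28.8/4 = 7.2
  S[X_1,X_2] = ((2.8)·(1) + (-1.2)·(1) + (2.8)·(2) + (-3.2)·(-4) + (-1.2)·(0)) / 4 = 20/4 = 5
  S[X_1,X_3] = ((2.8)·(-0.6) + (-1.2)·(-1.6) + (2.8)·(-0.6) + (-3.2)·(0.4) + (-1.2)·(2.4)) / 4 = -5.6/4 = -1.4
  S[X_2,X_2] = ((1)·(1) + (1)·(1) + (2)·(2) + (-4)·(-4) + (0)·(0)) / 4 = 22/4 = 5.5
  S[X_2,X_3] = ((1)·(-0.6) + (1)·(-1.6) + (2)·(-0.6) + (-4)·(0.4) + (0)·(2.4)) / 4 = -5/4 = -1.25
  S[X_3,X_3] = ((-0.6)·(-0.6) + (-1.6)·(-1.6) + (-0.6)·(-0.6) + (0.4)·(0.4) + (2.4)·(2.4)) / 4 = 9.2/4 = 2.3

S is symmetric (S[j,i] = S[i,j]). Assembling:

S = [[7.2, 5, -1.4],
 [5, 5.5, -1.25],
 [-1.4, -1.25, 2.3]]


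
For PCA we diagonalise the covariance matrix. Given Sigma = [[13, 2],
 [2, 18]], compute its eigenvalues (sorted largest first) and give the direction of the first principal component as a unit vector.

Step 1 — characteristic polynomial of 2×2 Sigma:
  det(Sigma - λI) = λ² - trace · λ + det = 0.
  trace = 13 + 18 = 31, det = 13·18 - (2)² = 230.
Step 2 — discriminant:
  Δ = trace² - 4·det = 961 - 920 = 41.
Step 3 — eigenvalues:
  λ = (trace ± √Δ)/2 = (31 ± 6.4031)/2,
  λ_1 = 18.7016,  λ_2 = 12.2984.

Step 4 — unit eigenvector for λ_1: solve (Sigma - λ_1 I)v = 0. First row:
  (13 - 18.7016)·v_x + (2)·v_y = 0, i.e. (-5.7016)·v_x + (2)·v_y = 0,
  so v ∝ (b, λ_1 - a) = (2, 5.7016) = u.
  ||u|| = √((2)² + (5.7016)²) = √(36.5078) ≈ 6.0422,
  v_1 = u/||u|| ≈ (0.331, 0.9436) (||v_1|| = 1).

λ_1 = 18.7016,  λ_2 = 12.2984;  v_1 ≈ (0.331, 0.9436)


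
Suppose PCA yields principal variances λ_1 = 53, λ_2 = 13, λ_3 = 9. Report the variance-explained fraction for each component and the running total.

Step 1 — total variance = trace(Sigma) = Σ λ_i = 53 + 13 + 9 = 75.

Step 2 — fraction explained by component i = λ_i / Σ λ:
  PC1: 53/75 = 0.7067
  PC2: 13/75 = 0.1733
  PC3: 9/75 = 0.12

Step 3 — cumulative fraction after k components = (λ_1 + ... + λ_k) / Σ λ:
  k = 1: 53/75 = 0.7067
  k = 2: (53 + 13)/75 = 66/75 = 0.88
  k = 3: (53 + 13 + 9)/75 = 75/75 = 1

Summary (fraction, with percent):

explained: PC1 0.7067 (70.67%), PC2 0.1733 (17.33%), PC3 0.12 (12%);  cumulative: 0.7067, 0.88, 1


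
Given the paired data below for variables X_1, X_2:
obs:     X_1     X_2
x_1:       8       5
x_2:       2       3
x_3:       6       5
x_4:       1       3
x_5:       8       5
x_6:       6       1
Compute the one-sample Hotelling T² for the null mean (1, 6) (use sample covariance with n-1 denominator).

Step 1 — sample mean vector:
  mean(X_1) = (8 + 2 + 6 + 1 + 8 + 6) / 6 = 31/6 = 5.1667
  mean(X_2) = (5 + 3 + 5 + 3 + 5 + 1) / 6 = 22/6 = 3.6667
  x̄ = (5.1667, 3.6667),  deviation x̄ - mu_0 = (5.1667, 3.6667) - (1, 6) = (4.1667, -2.3333).

Step 2 — sample covariance matrix, S[i,j] = (1/(n-1)) · Σ_k (x_{k,i} - mean_i) · (x_{k,j} - mean_j), divisor n-1 = 5:
  S[X_1,X_1] = ((2.8333)·(2.8333) + (-3.1667)·(-3.1667) + (0.8333)·(0.8333) + (-4.1667)·(-4.1667) + (2.8333)·(2.8333) + (0.8333)·(0.8333)) / 5 = 44.8333/5 = 8.9667
  S[X_1,X_2] = ((2.8333)·(1.3333) + (-3.1667)·(-0.6667) + (0.8333)·(1.3333) + (-4.1667)·(-0.6667) + (2.8333)·(1.3333) + (0.8333)·(-2.6667)) / 5 = 11.3333/5 = 2.2667
  S[X_2,X_2] = ((1.3333)·(1.3333) + (-0.6667)·(-0.6667) + (1.3333)·(1.3333) + (-0.6667)·(-0.6667) + (1.3333)·(1.3333) + (-2.6667)·(-2.6667)) / 5 = 13.3333/5 = 2.6667
  S = [[8.9667, 2.2667],
 [2.2667, 2.6667]].

Step 3 — invert S. det(S) = 8.9667·2.6667 - (2.2667)² = 18.7733.
  S^{-1} = (1/det) · [[d, -b], [-b, a]] = [[0.142, -0.1207],
 [-0.1207, 0.4776]].

Step 4 — quadratic form (x̄ - mu_0)^T · S^{-1} · (x̄ - mu_0):
  S^{-1} · (x̄ - mu_0) = (0.8736, -1.6175),
  (x̄ - mu_0)^T · [...] = (4.1667)·(0.8736) + (-2.3333)·(-1.6175) = 7.4142.

Step 5 — scale by n: T² = 6 · 7.4142 = 44.4851.

T² ≈ 44.4851


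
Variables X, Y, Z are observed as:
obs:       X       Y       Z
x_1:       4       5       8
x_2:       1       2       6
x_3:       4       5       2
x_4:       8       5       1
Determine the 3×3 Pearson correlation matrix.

Step 1 — column means:
  mean(X) = (4 + 1 + 4 + 8) / 4 = 17/4 = 4.25
  mean(Y) = (5 + 2 + 5 + 5) / 4 = 17/4 = 4.25
  mean(Z) = (8 + 6 + 2 + 1) / 4 = 17/4 = 4.25

Step 2 — sample variances and covariances s[i,j] = (1/(n-1)) · Σ_k (x_{k,i} - mean_i) · (x_{k,j} - mean_j), with n-1 = 3:
  s[X,X] = ((-0.25)·(-0.25) + (-3.25)·(-3.25) + (-0.25)·(-0.25) + (3.75)·(3.75)) / 3 = 24.75/3 = 8.25
  s[X,Y] = ((-0.25)·(0.75) + (-3.25)·(-2.25) + (-0.25)·(0.75) + (3.75)·(0.75)) / 3 = 9.75/3 = 3.25
  s[X,Z] = ((-0.25)·(3.75) + (-3.25)·(1.75) + (-0.25)·(-2.25) + (3.75)·(-3.25)) / 3 = -18.25/3 = -6.0833
  s[Y,Y] = ((0.75)·(0.75) + (-2.25)·(-2.25) + (0.75)·(0.75) + (0.75)·(0.75)) / 3 = 6.75/3 = 2.25
  s[Y,Z] = ((0.75)·(3.75) + (-2.25)·(1.75) + (0.75)·(-2.25) + (0.75)·(-3.25)) / 3 = -5.25/3 = -1.75
  s[Z,Z] = ((3.75)·(3.75) + (1.75)·(1.75) + (-2.25)·(-2.25) + (-3.25)·(-3.25)) / 3 = 32.75/3 = 10.9167
  Sample standard deviations s_i = √(s[i,i]):
  s(X) = √(8.25) = 2.8723
  s(Y) = √(2.25) = 1.5
  s(Z) = √(10.9167) = 3.304

Step 3 — r_{ij} = s_{ij} / (s_i · s_j):
  r[X,X] = 1 (diagonal).
  r[X,Y] = 3.25 / (2.8723 · 1.5) = 3.25 / 4.3084 = 0.7543
  r[X,Z] = -6.0833 / (2.8723 · 3.304) = -6.0833 / 9.4901 = -0.641
  r[Y,Y] = 1 (diagonal).
  r[Y,Z] = -1.75 / (1.5 · 3.304) = -1.75 / 4.9561 = -0.3531
  r[Z,Z] = 1 (diagonal).

R is symmetric with unit diagonal. Assembling:

R = [[1, 0.7543, -0.641],
 [0.7543, 1, -0.3531],
 [-0.641, -0.3531, 1]]


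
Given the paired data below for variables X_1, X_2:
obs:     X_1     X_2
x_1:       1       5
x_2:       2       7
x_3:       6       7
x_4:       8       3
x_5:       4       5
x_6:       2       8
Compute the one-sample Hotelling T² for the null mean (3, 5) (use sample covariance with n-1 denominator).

Step 1 — sample mean vector:
  mean(X_1) = (1 + 2 + 6 + 8 + 4 + 2) / 6 = 23/6 = 3.8333
  mean(X_2) = (5 + 7 + 7 + 3 + 5 + 8) / 6 = 35/6 = 5.8333
  x̄ = (3.8333, 5.8333),  deviation x̄ - mu_0 = (3.8333, 5.8333) - (3, 5) = (0.8333, 0.8333).

Step 2 — sample covariance matrix, S[i,j] = (1/(n-1)) · Σ_k (x_{k,i} - mean_i) · (x_{k,j} - mean_j), divisor n-1 = 5:
  S[X_1,X_1] = ((-2.8333)·(-2.8333) + (-1.8333)·(-1.8333) + (2.1667)·(2.1667) + (4.1667)·(4.1667) + (0.1667)·(0.1667) + (-1.8333)·(-1.8333)) / 5 = 36.8333/5 = 7.3667
  S[X_1,X_2] = ((-2.8333)·(-0.8333) + (-1.8333)·(1.1667) + (2.1667)·(1.1667) + (4.1667)·(-2.8333) + (0.1667)·(-0.8333) + (-1.8333)·(2.1667)) / 5 = -13.1667/5 = -2.6333
  S[X_2,X_2] = ((-0.8333)·(-0.8333) + (1.1667)·(1.1667) + (1.1667)·(1.1667) + (-2.8333)·(-2.8333) + (-0.8333)·(-0.8333) + (2.1667)·(2.1667)) / 5 = 16.8333/5 = 3.3667
  S = [[7.3667, -2.6333],
 [-2.6333, 3.3667]].

Step 3 — invert S. det(S) = 7.3667·3.3667 - (-2.6333)² = 17.8667.
  S^{-1} = (1/det) · [[d, -b], [-b, a]] = [[0.1884, 0.1474],
 [0.1474, 0.4123]].

Step 4 — quadratic form (x̄ - mu_0)^T · S^{-1} · (x̄ - mu_0):
  S^{-1} · (x̄ - mu_0) = (0.2799, 0.4664),
  (x̄ - mu_0)^T · [...] = (0.8333)·(0.2799) + (0.8333)·(0.4664) = 0.6219.

Step 5 — scale by n: T² = 6 · 0.6219 = 3.7313.

T² ≈ 3.7313


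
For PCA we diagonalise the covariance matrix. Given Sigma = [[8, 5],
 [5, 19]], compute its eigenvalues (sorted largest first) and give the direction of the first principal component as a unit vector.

Step 1 — characteristic polynomial of 2×2 Sigma:
  det(Sigma - λI) = λ² - trace · λ + det = 0.
  trace = 8 + 19 = 27, det = 8·19 - (5)² = 127.
Step 2 — discriminant:
  Δ = trace² - 4·det = 729 - 508 = 221.
Step 3 — eigenvalues:
  λ = (trace ± √Δ)/2 = (27 ± 14.8661)/2,
  λ_1 = 20.933,  λ_2 = 6.067.

Step 4 — unit eigenvector for λ_1: solve (Sigma - λ_1 I)v = 0. First row:
  (8 - 20.933)·v_x + (5)·v_y = 0, i.e. (-12.933)·v_x + (5)·v_y = 0,
  so v ∝ (b, λ_1 - a) = (5, 12.933) = u.
  ||u|| = √((5)² + (12.933)²) = √(192.2634) ≈ 13.8659,
  v_1 = u/||u|| ≈ (0.3606, 0.9327) (||v_1|| = 1).

λ_1 = 20.933,  λ_2 = 6.067;  v_1 ≈ (0.3606, 0.9327)


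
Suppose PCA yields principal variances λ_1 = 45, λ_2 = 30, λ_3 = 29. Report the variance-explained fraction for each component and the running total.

Step 1 — total variance = trace(Sigma) = Σ λ_i = 45 + 30 + 29 = 104.

Step 2 — fraction explained by component i = λ_i / Σ λ:
  PC1: 45/104 = 0.4327
  PC2: 30/104 = 0.2885
  PC3: 29/104 = 0.2788

Step 3 — cumulative fraction after k components = (λ_1 + ... + λ_k) / Σ λ:
  k = 1: 45/104 = 0.4327
  k = 2: (45 + 30)/104 = 75/104 = 0.7212
  k = 3: (45 + 30 + 29)/104 = 104/104 = 1

Summary (fraction, with percent):

explained: PC1 0.4327 (43.27%), PC2 0.2885 (28.85%), PC3 0.2788 (27.88%);  cumulative: 0.4327, 0.7212, 1


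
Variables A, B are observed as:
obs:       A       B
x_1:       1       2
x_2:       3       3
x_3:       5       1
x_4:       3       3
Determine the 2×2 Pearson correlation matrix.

Step 1 — column means:
  mean(A) = (1 + 3 + 5 + 3) / 4 = 12/4 = 3
  mean(B) = (2 + 3 + 1 + 3) / 4 = 9/4 = 2.25

Step 2 — sample variances and covariances s[i,j] = (1/(n-1)) · Σ_k (x_{k,i} - mean_i) · (x_{k,j} - mean_j), with n-1 = 3:
  s[A,A] = ((-2)·(-2) + (0)·(0) + (2)·(2) + (0)·(0)) / 3 = 8/3 = 2.6667
  s[A,B] = ((-2)·(-0.25) + (0)·(0.75) + (2)·(-1.25) + (0)·(0.75)) / 3 = -2/3 = -0.6667
  s[B,B] = ((-0.25)·(-0.25) + (0.75)·(0.75) + (-1.25)·(-1.25) + (0.75)·(0.75)) / 3 = 2.75/3 = 0.9167
  Sample standard deviations s_i = √(s[i,i]):
  s(A) = √(2.6667) = 1.633
  s(B) = √(0.9167) = 0.9574

Step 3 — r_{ij} = s_{ij} / (s_i · s_j):
  r[A,A] = 1 (diagonal).
  r[A,B] = -0.6667 / (1.633 · 0.9574) = -0.6667 / 1.5635 = -0.4264
  r[B,B] = 1 (diagonal).

R is symmetric with unit diagonal. Assembling:

R = [[1, -0.4264],
 [-0.4264, 1]]


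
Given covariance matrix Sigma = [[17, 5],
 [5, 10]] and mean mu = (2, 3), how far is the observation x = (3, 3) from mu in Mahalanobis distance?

Step 1 — centre the observation: (x - mu) = (1, 0).

Step 2 — invert Sigma. det(Sigma) = 17·10 - (5)² = 145.
  Sigma^{-1} = (1/det) · [[d, -b], [-b, a]] = [[0.069, -0.0345],
 [-0.0345, 0.1172]].

Step 3 — form the quadratic (x - mu)^T · Sigma^{-1} · (x - mu):
  Sigma^{-1} · (x - mu) = (0.069, -0.0345).
  (x - mu)^T · [Sigma^{-1} · (x - mu)] = (1)·(0.069) + (0)·(-0.0345) = 0.069.

Step 4 — take square root: d = √(0.069) ≈ 0.2626.

d(x, mu) = √(0.069) ≈ 0.2626


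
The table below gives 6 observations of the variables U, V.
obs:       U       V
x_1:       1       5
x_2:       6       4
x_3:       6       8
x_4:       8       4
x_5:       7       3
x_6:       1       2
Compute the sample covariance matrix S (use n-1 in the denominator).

Step 1 — column means:
  mean(U) = (1 + 6 + 6 + 8 + 7 + 1) / 6 = 29/6 = 4.8333
  mean(V) = (5 + 4 + 8 + 4 + 3 + 2) / 6 = 26/6 = 4.3333

Step 2 — sample covariance S[i,j] = (1/(n-1)) · Σ_k (x_{k,i} - mean_i) · (x_{k,j} - mean_j), with n-1 = 5.
  S[U,U] = ((-3.8333)·(-3.8333) + (1.1667)·(1.1667) + (1.1667)·(1.1667) + (3.1667)·(3.1667) + (2.1667)·(2.1667) + (-3.8333)·(-3.8333)) / 5 = 46.8333/5 = 9.3667
  S[U,V] = ((-3.8333)·(0.6667) + (1.1667)·(-0.3333) + (1.1667)·(3.6667) + (3.1667)·(-0.3333) + (2.1667)·(-1.3333) + (-3.8333)·(-2.3333)) / 5 = 6.3333/5 = 1.2667
  S[V,V] = ((0.6667)·(0.6667) + (-0.3333)·(-0.3333) + (3.6667)·(3.6667) + (-0.3333)·(-0.3333) + (-1.3333)·(-1.3333) + (-2.3333)·(-2.3333)) / 5 = 21.3333/5 = 4.2667

S is symmetric (S[j,i] = S[i,j]). Assembling:

S = [[9.3667, 1.2667],
 [1.2667, 4.2667]]


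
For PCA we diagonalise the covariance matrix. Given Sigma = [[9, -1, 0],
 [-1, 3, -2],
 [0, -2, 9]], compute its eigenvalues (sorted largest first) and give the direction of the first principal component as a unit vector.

Step 1 — characteristic polynomial p(λ) = det(λI - Sigma) = λ³ - tr·λ² + c_1·λ - det, where tr = trace, c_1 = sum of the principal 2×2 minors, det = det(Sigma):
  tr = 9 + 3 + 9 = 21,
  c_1 = (9·3 - (-1)²) + (9·9 - (0)²) + (3·9 - (-2)²) = 26 + 81 + 23 = 130,
  det = 9·(3·9 - (-2)²) - (-1)·((-1)·9 - (-2)·(0)) + (0)·((-1)·(-2) - 3·(0)) = 9·(23) - (-1)·(-9) + (0)·(2) = 198.
  So p(λ) = λ³ - 21λ² + 130λ - 198.
Step 2 — look for an integer root (rational root theorem: any rational root is an integer divisor of 198). Testing λ = 9:
  p(9) = 729 - 1701 + 1170 - 198 = 0  ✓
  Dividing out (λ - 9): p(λ) = (λ - 9)(λ² - 12λ + 22).
Step 3 — remaining eigenvalues from the quadratic λ² - 12λ + 22 = 0:
  Δ = 12² - 4·22 = 144 - 88 = 56,  λ = (12 ± √56)/2 = (12 ± 7.4833)/2 ≈ 9.7417 or 2.2583.
  Sorted: λ_1 = 9.7417,  λ_2 = 9,  λ_3 = 2.2583  (check: sum = 21 = tr ✓).

Step 4 — unit eigenvector for λ_1 ≈ 9.7417: v spans the null space of (Sigma - λ_1 I), whose rows are
  r_1 = (-0.7417, -1, 0),  r_2 = (-1, -6.7417, -2),  r_3 = (0, -2, -0.7417).
  v is orthogonal to every row, so take v ∝ r_1 × r_2 = ((-1)·(-2) - (0)·(-6.7417), (0)·(-1) - (-0.7417)·(-2), (-0.7417)·(-6.7417) - (-1)·(-1)) ≈ (2, -1.4833, 4).
  Let u = (2, -1.4833, 4).
  ||u|| = √((2)² + (-1.4833)² + (4)²) = √(22.2002) ≈ 4.7117,  v_1 = u/||u|| ≈ (0.4245, -0.3148, 0.8489) (||v_1|| = 1).

λ_1 = 9.7417,  λ_2 = 9,  λ_3 = 2.2583;  v_1 ≈ (0.4245, -0.3148, 0.8489)


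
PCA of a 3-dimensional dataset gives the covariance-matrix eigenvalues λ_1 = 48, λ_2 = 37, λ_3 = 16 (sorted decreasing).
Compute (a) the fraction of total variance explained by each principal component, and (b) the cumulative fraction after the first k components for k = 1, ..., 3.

Step 1 — total variance = trace(Sigma) = Σ λ_i = 48 + 37 + 16 = 101.

Step 2 — fraction explained by component i = λ_i / Σ λ:
  PC1: 48/101 = 0.4752
  PC2: 37/101 = 0.3663
  PC3: 16/101 = 0.1584

Step 3 — cumulative fraction after k components = (λ_1 + ... + λ_k) / Σ λ:
  k = 1: 48/101 = 0.4752
  k = 2: (48 + 37)/101 = 85/101 = 0.8416
  k = 3: (48 + 37 + 16)/101 = 101/101 = 1

Summary (fraction, with percent):

explained: PC1 0.4752 (47.52%), PC2 0.3663 (36.63%), PC3 0.1584 (15.84%);  cumulative: 0.4752, 0.8416, 1


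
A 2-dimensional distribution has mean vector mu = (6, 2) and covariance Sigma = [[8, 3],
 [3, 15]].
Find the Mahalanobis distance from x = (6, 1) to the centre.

Step 1 — centre the observation: (x - mu) = (0, -1).

Step 2 — invert Sigma. det(Sigma) = 8·15 - (3)² = 111.
  Sigma^{-1} = (1/det) · [[d, -b], [-b, a]] = [[0.1351, -0.027],
 [-0.027, 0.0721]].

Step 3 — form the quadratic (x - mu)^T · Sigma^{-1} · (x - mu):
  Sigma^{-1} · (x - mu) = (0.027, -0.0721).
  (x - mu)^T · [Sigma^{-1} · (x - mu)] = (0)·(0.027) + (-1)·(-0.0721) = 0.0721.

Step 4 — take square root: d = √(0.0721) ≈ 0.2685.

d(x, mu) = √(0.0721) ≈ 0.2685


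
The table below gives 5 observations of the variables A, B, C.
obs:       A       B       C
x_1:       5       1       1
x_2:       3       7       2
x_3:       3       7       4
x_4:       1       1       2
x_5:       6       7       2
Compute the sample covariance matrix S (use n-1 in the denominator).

Step 1 — column means:
  mean(A) = (5 + 3 + 3 + 1 + 6) / 5 = 18/5 = 3.6
  mean(B) = (1 + 7 + 7 + 1 + 7) / 5 = 23/5 = 4.6
  mean(C) = (1 + 2 + 4 + 2 + 2) / 5 = 11/5 = 2.2

Step 2 — sample covariance S[i,j] = (1/(n-1)) · Σ_k (x_{k,i} - mean_i) · (x_{k,j} - mean_j), with n-1 = 4.
  S[A,A] = ((1.4)·(1.4) + (-0.6)·(-0.6) + (-0.6)·(-0.6) + (-2.6)·(-2.6) + (2.4)·(2.4)) / 4 = 15.2/4 = 3.8
  S[A,B] = ((1.4)·(-3.6) + (-0.6)·(2.4) + (-0.6)·(2.4) + (-2.6)·(-3.6) + (2.4)·(2.4)) / 4 = 7.2/4 = 1.8
  S[A,C] = ((1.4)·(-1.2) + (-0.6)·(-0.2) + (-0.6)·(1.8) + (-2.6)·(-0.2) + (2.4)·(-0.2)) / 4 = -2.6/4 = -0.65
  S[B,B] = ((-3.6)·(-3.6) + (2.4)·(2.4) + (2.4)·(2.4) + (-3.6)·(-3.6) + (2.4)·(2.4)) / 4 = 43.2/4 = 10.8
  S[B,C] = ((-3.6)·(-1.2) + (2.4)·(-0.2) + (2.4)·(1.8) + (-3.6)·(-0.2) + (2.4)·(-0.2)) / 4 = 8.4/4 = 2.1
  S[C,C] = ((-1.2)·(-1.2) + (-0.2)·(-0.2) + (1.8)·(1.8) + (-0.2)·(-0.2) + (-0.2)·(-0.2)) / 4 = 4.8/4 = 1.2

S is symmetric (S[j,i] = S[i,j]). Assembling:

S = [[3.8, 1.8, -0.65],
 [1.8, 10.8, 2.1],
 [-0.65, 2.1, 1.2]]


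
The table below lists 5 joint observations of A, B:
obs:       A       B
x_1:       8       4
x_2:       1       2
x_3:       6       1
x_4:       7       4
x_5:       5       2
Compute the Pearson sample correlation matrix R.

Step 1 — column means:
  mean(A) = (8 + 1 + 6 + 7 + 5) / 5 = 27/5 = 5.4
  mean(B) = (4 + 2 + 1 + 4 + 2) / 5 = 13/5 = 2.6

Step 2 — sample variances and covariances s[i,j] = (1/(n-1)) · Σ_k (x_{k,i} - mean_i) · (x_{k,j} - mean_j), with n-1 = 4:
  s[A,A] = ((2.6)·(2.6) + (-4.4)·(-4.4) + (0.6)·(0.6) + (1.6)·(1.6) + (-0.4)·(-0.4)) / 4 = 29.2/4 = 7.3
  s[A,B] = ((2.6)·(1.4) + (-4.4)·(-0.6) + (0.6)·(-1.6) + (1.6)·(1.4) + (-0.4)·(-0.6)) / 4 = 7.8/4 = 1.95
  s[B,B] = ((1.4)·(1.4) + (-0.6)·(-0.6) + (-1.6)·(-1.6) + (1.4)·(1.4) + (-0.6)·(-0.6)) / 4 = 7.2/4 = 1.8
  Sample standard deviations s_i = √(s[i,i]):
  s(A) = √(7.3) = 2.7019
  s(B) = √(1.8) = 1.3416

Step 3 — r_{ij} = s_{ij} / (s_i · s_j):
  r[A,A] = 1 (diagonal).
  r[A,B] = 1.95 / (2.7019 · 1.3416) = 1.95 / 3.6249 = 0.5379
  r[B,B] = 1 (diagonal).

R is symmetric with unit diagonal. Assembling:

R = [[1, 0.5379],
 [0.5379, 1]]


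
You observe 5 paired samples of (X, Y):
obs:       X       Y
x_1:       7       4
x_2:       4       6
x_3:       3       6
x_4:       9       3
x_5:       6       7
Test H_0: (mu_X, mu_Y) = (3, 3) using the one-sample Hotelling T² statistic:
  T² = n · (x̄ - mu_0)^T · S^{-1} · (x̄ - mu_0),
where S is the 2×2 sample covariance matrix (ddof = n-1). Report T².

Step 1 — sample mean vector:
  mean(X) = (7 + 4 + 3 + 9 + 6) / 5 = 29/5 = 5.8
  mean(Y) = (4 + 6 + 6 + 3 + 7) / 5 = 26/5 = 5.2
  x̄ = (5.8, 5.2),  deviation x̄ - mu_0 = (5.8, 5.2) - (3, 3) = (2.8, 2.2).

Step 2 — sample covariance matrix, S[i,j] = (1/(n-1)) · Σ_k (x_{k,i} - mean_i) · (x_{k,j} - mean_j), divisor n-1 = 4:
  S[X,X] = ((1.2)·(1.2) + (-1.8)·(-1.8) + (-2.8)·(-2.8) + (3.2)·(3.2) + (0.2)·(0.2)) / 4 = 22.8/4 = 5.7
  S[X,Y] = ((1.2)·(-1.2) + (-1.8)·(0.8) + (-2.8)·(0.8) + (3.2)·(-2.2) + (0.2)·(1.8)) / 4 = -11.8/4 = -2.95
  S[Y,Y] = ((-1.2)·(-1.2) + (0.8)·(0.8) + (0.8)·(0.8) + (-2.2)·(-2.2) + (1.8)·(1.8)) / 4 = 10.8/4 = 2.7
  S = [[5.7, -2.95],
 [-2.95, 2.7]].

Step 3 — invert S. det(S) = 5.7·2.7 - (-2.95)² = 6.6875.
  S^{-1} = (1/det) · [[d, -b], [-b, a]] = [[0.4037, 0.4411],
 [0.4411, 0.8523]].

Step 4 — quadratic form (x̄ - mu_0)^T · S^{-1} · (x̄ - mu_0):
  S^{-1} · (x̄ - mu_0) = (2.1009, 3.1103),
  (x̄ - mu_0)^T · [...] = (2.8)·(2.1009) + (2.2)·(3.1103) = 12.7252.

Step 5 — scale by n: T² = 5 · 12.7252 = 63.6262.

T² ≈ 63.6262


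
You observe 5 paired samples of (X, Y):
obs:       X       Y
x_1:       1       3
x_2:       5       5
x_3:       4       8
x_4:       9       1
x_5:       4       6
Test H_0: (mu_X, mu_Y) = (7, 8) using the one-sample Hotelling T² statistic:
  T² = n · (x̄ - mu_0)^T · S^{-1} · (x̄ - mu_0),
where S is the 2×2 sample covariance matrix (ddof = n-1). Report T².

Step 1 — sample mean vector:
  mean(X) = (1 + 5 + 4 + 9 + 4) / 5 = 23/5 = 4.6
  mean(Y) = (3 + 5 + 8 + 1 + 6) / 5 = 23/5 = 4.6
  x̄ = (4.6, 4.6),  deviation x̄ - mu_0 = (4.6, 4.6) - (7, 8) = (-2.4, -3.4).

Step 2 — sample covariance matrix, S[i,j] = (1/(n-1)) · Σ_k (x_{k,i} - mean_i) · (x_{k,j} - mean_j), divisor n-1 = 4:
  S[X,X] = ((-3.6)·(-3.6) + (0.4)·(0.4) + (-0.6)·(-0.6) + (4.4)·(4.4) + (-0.6)·(-0.6)) / 4 = 33.2/4 = 8.3
  S[X,Y] = ((-3.6)·(-1.6) + (0.4)·(0.4) + (-0.6)·(3.4) + (4.4)·(-3.6) + (-0.6)·(1.4)) / 4 = -12.8/4 = -3.2
  S[Y,Y] = ((-1.6)·(-1.6) + (0.4)·(0.4) + (3.4)·(3.4) + (-3.6)·(-3.6) + (1.4)·(1.4)) / 4 = 29.2/4 = 7.3
  S = [[8.3, -3.2],
 [-3.2, 7.3]].

Step 3 — invert S. det(S) = 8.3·7.3 - (-3.2)² = 50.35.
  S^{-1} = (1/det) · [[d, -b], [-b, a]] = [[0.145, 0.0636],
 [0.0636, 0.1648]].

Step 4 — quadratic form (x̄ - mu_0)^T · S^{-1} · (x̄ - mu_0):
  S^{-1} · (x̄ - mu_0) = (-0.5641, -0.713),
  (x̄ - mu_0)^T · [...] = (-2.4)·(-0.5641) + (-3.4)·(-0.713) = 3.778.

Step 5 — scale by n: T² = 5 · 3.778 = 18.8898.

T² ≈ 18.8898


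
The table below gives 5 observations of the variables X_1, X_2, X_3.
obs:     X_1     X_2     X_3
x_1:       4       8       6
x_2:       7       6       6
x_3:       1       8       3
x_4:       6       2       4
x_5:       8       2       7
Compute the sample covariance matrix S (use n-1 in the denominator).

Step 1 — column means:
  mean(X_1) = (4 + 7 + 1 + 6 + 8) / 5 = 26/5 = 5.2
  mean(X_2) = (8 + 6 + 8 + 2 + 2) / 5 = 26/5 = 5.2
  mean(X_3) = (6 + 6 + 3 + 4 + 7) / 5 = 26/5 = 5.2

Step 2 — sample covariance S[i,j] = (1/(n-1)) · Σ_k (x_{k,i} - mean_i) · (x_{k,j} - mean_j), with n-1 = 4.
  S[X_1,X_1] = ((-1.2)·(-1.2) + (1.8)·(1.8) + (-4.2)·(-4.2) + (0.8)·(0.8) + (2.8)·(2.8)) / 4 = 30.8/4 = 7.7
  S[X_1,X_2] = ((-1.2)·(2.8) + (1.8)·(0.8) + (-4.2)·(2.8) + (0.8)·(-3.2) + (2.8)·(-3.2)) / 4 = -25.2/4 = -6.3
  S[X_1,X_3] = ((-1.2)·(0.8) + (1.8)·(0.8) + (-4.2)·(-2.2) + (0.8)·(-1.2) + (2.8)·(1.8)) / 4 = 13.8/4 = 3.45
  S[X_2,X_2] = ((2.8)·(2.8) + (0.8)·(0.8) + (2.8)·(2.8) + (-3.2)·(-3.2) + (-3.2)·(-3.2)) / 4 = 36.8/4 = 9.2
  S[X_2,X_3] = ((2.8)·(0.8) + (0.8)·(0.8) + (2.8)·(-2.2) + (-3.2)·(-1.2) + (-3.2)·(1.8)) / 4 = -5.2/4 = -1.3
  S[X_3,X_3] = ((0.8)·(0.8) + (0.8)·(0.8) + (-2.2)·(-2.2) + (-1.2)·(-1.2) + (1.8)·(1.8)) / 4 = 10.8/4 = 2.7

S is symmetric (S[j,i] = S[i,j]). Assembling:

S = [[7.7, -6.3, 3.45],
 [-6.3, 9.2, -1.3],
 [3.45, -1.3, 2.7]]


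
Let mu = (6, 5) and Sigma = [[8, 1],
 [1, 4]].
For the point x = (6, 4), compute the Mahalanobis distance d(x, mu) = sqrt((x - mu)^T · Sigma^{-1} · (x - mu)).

Step 1 — centre the observation: (x - mu) = (0, -1).

Step 2 — invert Sigma. det(Sigma) = 8·4 - (1)² = 31.
  Sigma^{-1} = (1/det) · [[d, -b], [-b, a]] = [[0.129, -0.0323],
 [-0.0323, 0.2581]].

Step 3 — form the quadratic (x - mu)^T · Sigma^{-1} · (x - mu):
  Sigma^{-1} · (x - mu) = (0.0323, -0.2581).
  (x - mu)^T · [Sigma^{-1} · (x - mu)] = (0)·(0.0323) + (-1)·(-0.2581) = 0.2581.

Step 4 — take square root: d = √(0.2581) ≈ 0.508.

d(x, mu) = √(0.2581) ≈ 0.508


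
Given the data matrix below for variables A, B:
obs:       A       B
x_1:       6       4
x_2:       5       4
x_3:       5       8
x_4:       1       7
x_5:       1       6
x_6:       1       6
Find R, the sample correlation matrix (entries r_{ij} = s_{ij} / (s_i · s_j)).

Step 1 — column means:
  mean(A) = (6 + 5 + 5 + 1 + 1 + 1) / 6 = 19/6 = 3.1667
  mean(B) = (4 + 4 + 8 + 7 + 6 + 6) / 6 = 35/6 = 5.8333

Step 2 — sample variances and covariances s[i,j] = (1/(n-1)) · Σ_k (x_{k,i} - mean_i) · (x_{k,j} - mean_j), with n-1 = 5:
  s[A,A] = ((2.8333)·(2.8333) + (1.8333)·(1.8333) + (1.8333)·(1.8333) + (-2.1667)·(-2.1667) + (-2.1667)·(-2.1667) + (-2.1667)·(-2.1667)) / 5 = 28.8333/5 = 5.7667
  s[A,B] = ((2.8333)·(-1.8333) + (1.8333)·(-1.8333) + (1.8333)·(2.1667) + (-2.1667)·(1.1667) + (-2.1667)·(0.1667) + (-2.1667)·(0.1667)) / 5 = -7.8333/5 = -1.5667
  s[B,B] = ((-1.8333)·(-1.8333) + (-1.8333)·(-1.8333) + (2.1667)·(2.1667) + (1.1667)·(1.1667) + (0.1667)·(0.1667) + (0.1667)·(0.1667)) / 5 = 12.8333/5 = 2.5667
  Sample standard deviations s_i = √(s[i,i]):
  s(A) = √(5.7667) = 2.4014
  s(B) = √(2.5667) = 1.6021

Step 3 — r_{ij} = s_{ij} / (s_i · s_j):
  r[A,A] = 1 (diagonal).
  r[A,B] = -1.5667 / (2.4014 · 1.6021) = -1.5667 / 3.8472 = -0.4072
  r[B,B] = 1 (diagonal).

R is symmetric with unit diagonal. Assembling:

R = [[1, -0.4072],
 [-0.4072, 1]]


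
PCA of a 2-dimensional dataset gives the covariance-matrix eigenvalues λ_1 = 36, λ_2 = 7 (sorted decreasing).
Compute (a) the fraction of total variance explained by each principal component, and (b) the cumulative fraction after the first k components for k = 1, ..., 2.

Step 1 — total variance = trace(Sigma) = Σ λ_i = 36 + 7 = 43.

Step 2 — fraction explained by component i = λ_i / Σ λ:
  PC1: 36/43 = 0.8372
  PC2: 7/43 = 0.1628

Step 3 — cumulative fraction after k components = (λ_1 + ... + λ_k) / Σ λ:
  k = 1: 36/43 = 0.8372
  k = 2: (36 + 7)/43 = 43/43 = 1

Summary (fraction, with percent):

explained: PC1 0.8372 (83.72%), PC2 0.1628 (16.28%);  cumulative: 0.8372, 1


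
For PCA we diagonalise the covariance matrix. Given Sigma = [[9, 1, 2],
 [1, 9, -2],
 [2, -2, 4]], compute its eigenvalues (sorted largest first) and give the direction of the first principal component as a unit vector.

Step 1 — characteristic polynomial p(λ) = det(λI - Sigma) = λ³ - tr·λ² + c_1·λ - det, where tr = trace, c_1 = sum of the principal 2×2 minors, det = det(Sigma):
  tr = 9 + 9 + 4 = 22,
  c_1 = (9·9 - (1)²) + (9·4 - (2)²) + (9·4 - (-2)²) = 80 + 32 + 32 = 144,
  det = 9·(9·4 - (-2)²) - (1)·((1)·4 - (-2)·(2)) + (2)·((1)·(-2) - 9·(2)) = 9·(32) - (1)·(8) + (2)·(-20) = 240.
  So p(λ) = λ³ - 22λ² + 144λ - 240.
Step 2 — look for an integer root (rational root theorem: any rational root is an integer divisor of 240). Testing λ = 10:
  p(10) = 1000 - 2200 + 1440 - 240 = 0  ✓
  Dividing out (λ - 10): p(λ) = (λ - 10)(λ² - 12λ + 24).
Step 3 — remaining eigenvalues from the quadratic λ² - 12λ + 24 = 0:
  Δ = 12² - 4·24 = 144 - 96 = 48,  λ = (12 ± √48)/2 = (12 ± 6.9282)/2 ≈ 9.4641 or 2.5359.
  Sorted: λ_1 = 10,  λ_2 = 9.4641,  λ_3 = 2.5359  (check: sum = 22 = tr ✓).

Step 4 — unit eigenvector for λ_1 = 10: v spans the null space of (Sigma - λ_1 I), whose rows are
  r_1 = (-1, 1, 2),  r_2 = (1, -1, -2),  r_3 = (2, -2, -6).
  v is orthogonal to every row, so take v ∝ r_1 × r_3 = ((1)·(-6) - (2)·(-2), (2)·(2) - (-1)·(-6), (-1)·(-2) - (1)·(2)) = (-2, -2, 0).
  Rescale (divide by 2; multiply by -1 so the first nonzero entry is positive): u = (1, 1, 0).
  ||u|| = √((1)² + (1)² + (0)²) = √(2) ≈ 1.4142,  v_1 = u/||u|| ≈ (0.7071, 0.7071, 0) (||v_1|| = 1).

λ_1 = 10,  λ_2 = 9.4641,  λ_3 = 2.5359;  v_1 ≈ (0.7071, 0.7071, 0)


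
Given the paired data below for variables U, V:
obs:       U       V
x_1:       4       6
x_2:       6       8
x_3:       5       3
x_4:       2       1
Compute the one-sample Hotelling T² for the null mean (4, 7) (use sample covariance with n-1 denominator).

Step 1 — sample mean vector:
  mean(U) = (4 + 6 + 5 + 2) / 4 = 17/4 = 4.25
  mean(V) = (6 + 8 + 3 + 1) / 4 = 18/4 = 4.5
  x̄ = (4.25, 4.5),  deviation x̄ - mu_0 = (4.25, 4.5) - (4, 7) = (0.25, -2.5).

Step 2 — sample covariance matrix, S[i,j] = (1/(n-1)) · Σ_k (x_{k,i} - mean_i) · (x_{k,j} - mean_j), divisor n-1 = 3:
  S[U,U] = ((-0.25)·(-0.25) + (1.75)·(1.75) + (0.75)·(0.75) + (-2.25)·(-2.25)) / 3 = 8.75/3 = 2.9167
  S[U,V] = ((-0.25)·(1.5) + (1.75)·(3.5) + (0.75)·(-1.5) + (-2.25)·(-3.5)) / 3 = 12.5/3 = 4.1667
  S[V,V] = ((1.5)·(1.5) + (3.5)·(3.5) + (-1.5)·(-1.5) + (-3.5)·(-3.5)) / 3 = 29/3 = 9.6667
  S = [[2.9167, 4.1667],
 [4.1667, 9.6667]].

Step 3 — invert S. det(S) = 2.9167·9.6667 - (4.1667)² = 10.8333.
  S^{-1} = (1/det) · [[d, -b], [-b, a]] = [[0.8923, -0.3846],
 [-0.3846, 0.2692]].

Step 4 — quadratic form (x̄ - mu_0)^T · S^{-1} · (x̄ - mu_0):
  S^{-1} · (x̄ - mu_0) = (1.1846, -0.7692),
  (x̄ - mu_0)^T · [...] = (0.25)·(1.1846) + (-2.5)·(-0.7692) = 2.2192.

Step 5 — scale by n: T² = 4 · 2.2192 = 8.8769.

T² ≈ 8.8769


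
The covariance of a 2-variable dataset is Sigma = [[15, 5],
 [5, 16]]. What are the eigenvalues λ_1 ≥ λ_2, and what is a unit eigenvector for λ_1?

Step 1 — characteristic polynomial of 2×2 Sigma:
  det(Sigma - λI) = λ² - trace · λ + det = 0.
  trace = 15 + 16 = 31, det = 15·16 - (5)² = 215.
Step 2 — discriminant:
  Δ = trace² - 4·det = 961 - 860 = 101.
Step 3 — eigenvalues:
  λ = (trace ± √Δ)/2 = (31 ± 10.0499)/2,
  λ_1 = 20.5249,  λ_2 = 10.4751.

Step 4 — unit eigenvector for λ_1: solve (Sigma - λ_1 I)v = 0. First row:
  (15 - 20.5249)·v_x + (5)·v_y = 0, i.e. (-5.5249)·v_x + (5)·v_y = 0,
  so v ∝ (b, λ_1 - a) = (5, 5.5249) = u.
  ||u|| = √((5)² + (5.5249)²) = √(55.5249) ≈ 7.4515,
  v_1 = u/||u|| ≈ (0.671, 0.7415) (||v_1|| = 1).

λ_1 = 20.5249,  λ_2 = 10.4751;  v_1 ≈ (0.671, 0.7415)


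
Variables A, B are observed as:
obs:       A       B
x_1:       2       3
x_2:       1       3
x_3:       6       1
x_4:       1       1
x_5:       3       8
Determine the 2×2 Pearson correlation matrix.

Step 1 — column means:
  mean(A) = (2 + 1 + 6 + 1 + 3) / 5 = 13/5 = 2.6
  mean(B) = (3 + 3 + 1 + 1 + 8) / 5 = 16/5 = 3.2

Step 2 — sample variances and covariances s[i,j] = (1/(n-1)) · Σ_k (x_{k,i} - mean_i) · (x_{k,j} - mean_j), with n-1 = 4:
  s[A,A] = ((-0.6)·(-0.6) + (-1.6)·(-1.6) + (3.4)·(3.4) + (-1.6)·(-1.6) + (0.4)·(0.4)) / 4 = 17.2/4 = 4.3
  s[A,B] = ((-0.6)·(-0.2) + (-1.6)·(-0.2) + (3.4)·(-2.2) + (-1.6)·(-2.2) + (0.4)·(4.8)) / 4 = -1.6/4 = -0.4
  s[B,B] = ((-0.2)·(-0.2) + (-0.2)·(-0.2) + (-2.2)·(-2.2) + (-2.2)·(-2.2) + (4.8)·(4.8)) / 4 = 32.8/4 = 8.2
  Sample standard deviations s_i = √(s[i,i]):
  s(A) = √(4.3) = 2.0736
  s(B) = √(8.2) = 2.8636

Step 3 — r_{ij} = s_{ij} / (s_i · s_j):
  r[A,A] = 1 (diagonal).
  r[A,B] = -0.4 / (2.0736 · 2.8636) = -0.4 / 5.938 = -0.0674
  r[B,B] = 1 (diagonal).

R is symmetric with unit diagonal. Assembling:

R = [[1, -0.0674],
 [-0.0674, 1]]


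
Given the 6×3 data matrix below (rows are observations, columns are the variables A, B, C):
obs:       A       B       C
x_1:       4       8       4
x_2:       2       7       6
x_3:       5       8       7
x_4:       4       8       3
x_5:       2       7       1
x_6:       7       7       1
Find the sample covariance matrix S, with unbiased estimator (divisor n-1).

Step 1 — column means:
  mean(A) = (4 + 2 + 5 + 4 + 2 + 7) / 6 = 24/6 = 4
  mean(B) = (8 + 7 + 8 + 8 + 7 + 7) / 6 = 45/6 = 7.5
  mean(C) = (4 + 6 + 7 + 3 + 1 + 1) / 6 = 22/6 = 3.6667

Step 2 — sample covariance S[i,j] = (1/(n-1)) · Σ_k (x_{k,i} - mean_i) · (x_{k,j} - mean_j), with n-1 = 5.
  S[A,A] = ((0)·(0) + (-2)·(-2) + (1)·(1) + (0)·(0) + (-2)·(-2) + (3)·(3)) / 5 = 18/5 = 3.6
  S[A,B] = ((0)·(0.5) + (-2)·(-0.5) + (1)·(0.5) + (0)·(0.5) + (-2)·(-0.5) + (3)·(-0.5)) / 5 = 1/5 = 0.2
  S[A,C] = ((0)·(0.3333) + (-2)·(2.3333) + (1)·(3.3333) + (0)·(-0.6667) + (-2)·(-2.6667) + (3)·(-2.6667)) / 5 = -4/5 = -0.8
  S[B,B] = ((0.5)·(0.5) + (-0.5)·(-0.5) + (0.5)·(0.5) + (0.5)·(0.5) + (-0.5)·(-0.5) + (-0.5)·(-0.5)) / 5 = 1.5/5 = 0.3
  S[B,C] = ((0.5)·(0.3333) + (-0.5)·(2.3333) + (0.5)·(3.3333) + (0.5)·(-0.6667) + (-0.5)·(-2.6667) + (-0.5)·(-2.6667)) / 5 = 3/5 = 0.6
  S[C,C] = ((0.3333)·(0.3333) + (2.3333)·(2.3333) + (3.3333)·(3.3333) + (-0.6667)·(-0.6667) + (-2.6667)·(-2.6667) + (-2.6667)·(-2.6667)) / 5 = 31.3333/5 = 6.2667

S is symmetric (S[j,i] = S[i,j]). Assembling:

S = [[3.6, 0.2, -0.8],
 [0.2, 0.3, 0.6],
 [-0.8, 0.6, 6.2667]]


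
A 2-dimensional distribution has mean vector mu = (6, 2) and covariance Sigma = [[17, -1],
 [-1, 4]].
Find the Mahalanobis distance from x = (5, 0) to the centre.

Step 1 — centre the observation: (x - mu) = (-1, -2).

Step 2 — invert Sigma. det(Sigma) = 17·4 - (-1)² = 67.
  Sigma^{-1} = (1/det) · [[d, -b], [-b, a]] = [[0.0597, 0.0149],
 [0.0149, 0.2537]].

Step 3 — form the quadratic (x - mu)^T · Sigma^{-1} · (x - mu):
  Sigma^{-1} · (x - mu) = (-0.0896, -0.5224).
  (x - mu)^T · [Sigma^{-1} · (x - mu)] = (-1)·(-0.0896) + (-2)·(-0.5224) = 1.1343.

Step 4 — take square root: d = √(1.1343) ≈ 1.065.

d(x, mu) = √(1.1343) ≈ 1.065


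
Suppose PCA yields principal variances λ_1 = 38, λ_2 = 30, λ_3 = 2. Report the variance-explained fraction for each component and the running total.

Step 1 — total variance = trace(Sigma) = Σ λ_i = 38 + 30 + 2 = 70.

Step 2 — fraction explained by component i = λ_i / Σ λ:
  PC1: 38/70 = 0.5429
  PC2: 30/70 = 0.4286
  PC3: 2/70 = 0.0286

Step 3 — cumulative fraction after k components = (λ_1 + ... + λ_k) / Σ λ:
  k = 1: 38/70 = 0.5429
  k = 2: (38 + 30)/70 = 68/70 = 0.9714
  k = 3: (38 + 30 + 2)/70 = 70/70 = 1

Summary (fraction, with percent):

explained: PC1 0.5429 (54.29%), PC2 0.4286 (42.86%), PC3 0.0286 (2.86%);  cumulative: 0.5429, 0.9714, 1
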